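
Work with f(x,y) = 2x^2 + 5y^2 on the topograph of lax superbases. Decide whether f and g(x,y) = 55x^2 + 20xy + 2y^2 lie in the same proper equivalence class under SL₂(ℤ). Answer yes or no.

D₁ = -40, D₂ = -40
f: reduced (well bottom): (2,0,5) with a≤c, −a<b≤a
g: flip: (55,20,2)→(2,-20,55)
g: translate: b→0 (≡-20 mod 4), so (2,-20,55)→(2,0,5)
g: reduced (well bottom): (2,0,5) with a≤c, −a<b≤a
reduced forms (2, 0, 5) vs (2, 0, 5) ⇒ equivalent

yes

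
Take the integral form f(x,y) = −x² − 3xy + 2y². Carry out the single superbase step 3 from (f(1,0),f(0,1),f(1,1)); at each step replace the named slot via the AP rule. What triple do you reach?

start (-1,2,-2) = (f(1,0),f(0,1),f(1,1))
replace slot 3: 2·((-1)+2) − (-2) = 4 → (-1,2,4)

-1,2,4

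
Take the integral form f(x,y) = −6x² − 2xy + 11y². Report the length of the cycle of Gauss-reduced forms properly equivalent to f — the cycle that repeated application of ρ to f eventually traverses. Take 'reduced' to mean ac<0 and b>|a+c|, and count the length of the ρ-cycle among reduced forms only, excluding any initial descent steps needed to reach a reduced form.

D = 268, ⌊√D⌋ = 16
descent: ρ → (11,2,-6)
descent: ρ → (-6,10,7)  [lands on river]
river: ρ → (7,4,-9)
river: ρ → (-9,14,2)
river: ρ → (2,14,-9)
river: ρ → (-9,4,7)
river: ρ → (7,10,-6)
river: ρ → (-6,14,3)
river: ρ → (3,16,-1)
river: ρ → (-1,16,3)
river: ρ → (3,14,-6)
ρ-cycle length = 10 (tail of 2 descent steps not counted)

10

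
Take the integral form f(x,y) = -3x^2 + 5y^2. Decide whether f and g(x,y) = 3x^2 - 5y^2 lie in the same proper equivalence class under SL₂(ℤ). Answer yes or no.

D₁ = 60, D₂ = 60
river cycle of f (length 2): (-3, 6, 2), (2, 6, -3)
river cycle of g (length 2): (3, 6, -2), (-2, 6, 3)
cycles differ ⇒ inequivalent

no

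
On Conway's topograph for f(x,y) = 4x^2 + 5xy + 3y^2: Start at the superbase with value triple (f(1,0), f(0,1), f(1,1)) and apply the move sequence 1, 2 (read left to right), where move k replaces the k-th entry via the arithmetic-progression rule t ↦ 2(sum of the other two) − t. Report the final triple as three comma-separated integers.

start (4,3,12) = (f(1,0),f(0,1),f(1,1))
replace slot 1: 2·(3+12) − 4 = 26 → (26,3,12)
replace slot 2: 2·(26+12) − 3 = 73 → (26,73,12)

26,73,12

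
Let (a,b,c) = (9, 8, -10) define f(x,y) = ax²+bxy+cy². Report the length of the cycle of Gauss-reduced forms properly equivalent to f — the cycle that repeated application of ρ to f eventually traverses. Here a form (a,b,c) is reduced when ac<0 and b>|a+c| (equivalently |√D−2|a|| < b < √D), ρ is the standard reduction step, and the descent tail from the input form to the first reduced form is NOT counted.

D = 424, ⌊√D⌋ = 20
river: ρ → (-10,12,7)
river: ρ → (7,16,-6)
river: ρ → (-6,20,1)
river: ρ → (1,20,-6)
river: ρ → (-6,16,7)
river: ρ → (7,12,-10)
river: ρ → (-10,8,9)
river: ρ → (9,10,-9)
river: ρ → (-9,8,10)
river: ρ → (10,12,-7)
river: ρ → (-7,16,6)
river: ρ → (6,20,-1)
river: ρ → (-1,20,6)
river: ρ → (6,16,-7)
river: ρ → (-7,12,10)
river: ρ → (10,8,-9)
river: ρ → (-9,10,9)
river: ρ → (9,8,-10)
ρ-cycle length = 18 (tail of 0 descent steps not counted)

18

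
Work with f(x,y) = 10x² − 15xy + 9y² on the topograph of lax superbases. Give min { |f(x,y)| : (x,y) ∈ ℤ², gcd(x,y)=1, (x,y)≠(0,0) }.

translate: b→5 (≡-15 mod 20), so (10,-15,9)→(10,5,4)
flip: (10,5,4)→(4,-5,10)
translate: b→3 (≡-5 mod 8), so (4,-5,10)→(4,3,9)
reduced (well bottom): (4,3,9) with a≤c, −a<b≤a
well minimum = a = 4

4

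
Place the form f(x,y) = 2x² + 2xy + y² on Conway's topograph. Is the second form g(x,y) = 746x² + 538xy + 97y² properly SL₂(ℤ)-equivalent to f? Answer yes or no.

D₁ = -4, D₂ = -4
f: flip: (2,2,1)→(1,-2,2)
f: translate: b→0 (≡-2 mod 2), so (1,-2,2)→(1,0,1)
f: reduced (well bottom): (1,0,1) with a≤c, −a<b≤a
g: flip: (746,538,97)→(97,-538,746)
g: translate: b→44 (≡-538 mod 194), so (97,-538,746)→(97,44,5)
g: flip: (97,44,5)→(5,-44,97)
g: translate: b→-4 (≡-44 mod 10), so (5,-44,97)→(5,-4,1)
g: flip: (5,-4,1)→(1,4,5)
g: translate: b→0 (≡4 mod 2), so (1,4,5)→(1,0,1)
g: reduced (well bottom): (1,0,1) with a≤c, −a<b≤a
reduced forms (1, 0, 1) vs (1, 0, 1) ⇒ equivalent

yes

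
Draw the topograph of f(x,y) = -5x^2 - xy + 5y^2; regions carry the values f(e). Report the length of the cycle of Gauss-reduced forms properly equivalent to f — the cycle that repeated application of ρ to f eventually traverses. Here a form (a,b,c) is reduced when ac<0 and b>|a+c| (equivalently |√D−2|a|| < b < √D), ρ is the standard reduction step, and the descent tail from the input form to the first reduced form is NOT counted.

D = 101, ⌊√D⌋ = 10
descent: ρ → (5,1,-5)  [lands on river]
river: ρ → (-5,9,1)
river: ρ → (1,9,-5)
river: ρ → (-5,1,5)
river: ρ → (5,9,-1)
river: ρ → (-1,9,5)
ρ-cycle length = 6 (tail of 1 descent step not counted)

6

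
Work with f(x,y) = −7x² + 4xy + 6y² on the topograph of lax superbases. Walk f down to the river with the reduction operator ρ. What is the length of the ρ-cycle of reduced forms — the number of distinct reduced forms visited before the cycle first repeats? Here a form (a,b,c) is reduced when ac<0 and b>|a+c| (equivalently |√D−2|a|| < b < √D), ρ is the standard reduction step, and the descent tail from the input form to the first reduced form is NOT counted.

D = 184, ⌊√D⌋ = 13
river: ρ → (6,8,-5)
river: ρ → (-5,12,2)
river: ρ → (2,12,-5)
river: ρ → (-5,8,6)
river: ρ → (6,4,-7)
river: ρ → (-7,10,3)
river: ρ → (3,8,-10)
river: ρ → (-10,12,1)
river: ρ → (1,12,-10)
river: ρ → (-10,8,3)
river: ρ → (3,10,-7)
river: ρ → (-7,4,6)
ρ-cycle length = 12 (tail of 0 descent steps not counted)

12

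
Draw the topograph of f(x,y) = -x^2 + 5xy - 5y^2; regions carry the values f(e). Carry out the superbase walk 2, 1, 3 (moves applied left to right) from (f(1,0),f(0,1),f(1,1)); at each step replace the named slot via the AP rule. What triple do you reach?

start (-1,-5,-1) = (f(1,0),f(0,1),f(1,1))
replace slot 2: 2·((-1)+(-1)) − (-5) = 1 → (-1,1,-1)
replace slot 1: 2·(1+(-1)) − (-1) = 1 → (1,1,-1)
replace slot 3: 2·(1+1) − (-1) = 5 → (1,1,5)

1,1,5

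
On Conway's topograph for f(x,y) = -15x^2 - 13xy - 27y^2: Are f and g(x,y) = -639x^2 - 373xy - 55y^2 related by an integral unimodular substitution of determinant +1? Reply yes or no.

D₁ = -1451, D₂ = -1451
f is negative-definite; reduce −f:
−f: reduced (well bottom): (15,13,27) with a≤c, −a<b≤a
flip sign back: reduced form of f is (-15,-13,-27)
g is negative-definite; reduce −g:
−g: flip: (639,373,55)→(55,-373,639)
−g: translate: b→-43 (≡-373 mod 110), so (55,-373,639)→(55,-43,15)
−g: flip: (55,-43,15)→(15,43,55)
−g: translate: b→13 (≡43 mod 30), so (15,43,55)→(15,13,27)
−g: reduced (well bottom): (15,13,27) with a≤c, −a<b≤a
flip sign back: reduced form of g is (-15,-13,-27)
reduced forms (-15, -13, -27) vs (-15, -13, -27) ⇒ equivalent

yes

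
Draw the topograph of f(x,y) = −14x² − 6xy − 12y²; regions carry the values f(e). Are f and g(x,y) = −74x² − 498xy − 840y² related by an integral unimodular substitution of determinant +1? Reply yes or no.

D₁ = -636, D₂ = -636
f is negative-definite; reduce −f:
−f: flip: (14,6,12)→(12,-6,14)
−f: reduced (well bottom): (12,-6,14) with a≤c, −a<b≤a
flip sign back: reduced form of f is (-12,6,-14)
g is negative-definite; reduce −g:
−g: translate: b→54 (≡498 mod 148), so (74,498,840)→(74,54,12)
−g: flip: (74,54,12)→(12,-54,74)
−g: translate: b→-6 (≡-54 mod 24), so (12,-54,74)→(12,-6,14)
−g: reduced (well bottom): (12,-6,14) with a≤c, −a<b≤a
flip sign back: reduced form of g is (-12,6,-14)
reduced forms (-12, 6, -14) vs (-12, 6, -14) ⇒ equivalent

yes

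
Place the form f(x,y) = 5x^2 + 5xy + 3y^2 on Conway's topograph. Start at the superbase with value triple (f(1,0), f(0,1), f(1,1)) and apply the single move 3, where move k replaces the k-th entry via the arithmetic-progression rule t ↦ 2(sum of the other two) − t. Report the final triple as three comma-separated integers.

start (5,3,13) = (f(1,0),f(0,1),f(1,1))
replace slot 3: 2·(5+3) − 13 = 3 → (5,3,3)

5,3,3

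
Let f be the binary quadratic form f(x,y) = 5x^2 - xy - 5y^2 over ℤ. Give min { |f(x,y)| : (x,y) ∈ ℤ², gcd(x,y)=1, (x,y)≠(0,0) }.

descent: ρ → (-5,1,5)  [lands on river]
river: ρ → (5,9,-1)
river: ρ → (-1,9,5)
river: ρ → (5,1,-5)
river: ρ → (-5,9,1)
river: ρ → (1,9,-5)
closes: descent 1, river 6
min |a| on river = 1

1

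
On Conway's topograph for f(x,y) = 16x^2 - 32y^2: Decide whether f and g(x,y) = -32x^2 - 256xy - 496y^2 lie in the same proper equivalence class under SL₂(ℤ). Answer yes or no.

D₁ = 2048, D₂ = 2048
river cycle of f (length 2): (16, 32, -16), (-16, 32, 16)
river cycle of g (length 2): (16, 32, -16), (-16, 32, 16)
cycles coincide ⇒ equivalent

yes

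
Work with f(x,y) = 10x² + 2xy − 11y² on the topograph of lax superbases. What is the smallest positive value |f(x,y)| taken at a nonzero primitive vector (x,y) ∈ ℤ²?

river: ρ → (-11,20,1)
river: ρ → (1,20,-11)
river: ρ → (-11,2,10)
river: ρ → (10,18,-3)
river: ρ → (-3,18,10)
river: ρ → (10,2,-11)
closes: descent 0, river 6
min |a| on river = 1

1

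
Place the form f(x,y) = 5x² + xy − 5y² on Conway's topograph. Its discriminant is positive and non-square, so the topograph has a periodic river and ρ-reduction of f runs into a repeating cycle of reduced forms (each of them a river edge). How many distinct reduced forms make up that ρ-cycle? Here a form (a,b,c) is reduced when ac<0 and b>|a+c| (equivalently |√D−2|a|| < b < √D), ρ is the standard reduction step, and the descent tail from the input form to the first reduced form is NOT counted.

D = 101, ⌊√D⌋ = 10
river: ρ → (-5,9,1)
river: ρ → (1,9,-5)
river: ρ → (-5,1,5)
river: ρ → (5,9,-1)
river: ρ → (-1,9,5)
river: ρ → (5,1,-5)
ρ-cycle length = 6 (tail of 0 descent steps not counted)

6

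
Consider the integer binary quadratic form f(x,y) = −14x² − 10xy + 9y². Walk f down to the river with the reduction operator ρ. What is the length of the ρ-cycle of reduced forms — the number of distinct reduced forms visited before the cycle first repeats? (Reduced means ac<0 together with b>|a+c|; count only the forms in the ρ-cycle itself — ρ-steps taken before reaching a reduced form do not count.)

D = 604, ⌊√D⌋ = 24
descent: ρ → (9,10,-14)  [lands on river]
river: ρ → (-14,18,5)
river: ρ → (5,22,-6)
river: ρ → (-6,14,17)
river: ρ → (17,20,-3)
river: ρ → (-3,22,10)
river: ρ → (10,18,-7)
river: ρ → (-7,24,1)
river: ρ → (1,24,-7)
river: ρ → (-7,18,10)
river: ρ → (10,22,-3)
river: ρ → (-3,20,17)
river: ρ → (17,14,-6)
river: ρ → (-6,22,5)
river: ρ → (5,18,-14)
river: ρ → (-14,10,9)
river: ρ → (9,8,-15)
river: ρ → (-15,22,2)
river: ρ → (2,22,-15)
river: ρ → (-15,8,9)
ρ-cycle length = 20 (tail of 1 descent step not counted)

20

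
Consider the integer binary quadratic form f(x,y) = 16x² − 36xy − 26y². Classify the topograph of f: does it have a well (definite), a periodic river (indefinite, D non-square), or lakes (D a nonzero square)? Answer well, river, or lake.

D = b²−4ac = (-36)² − 4·16·(-26) = 2960
D > 0 non-square ⇒ indefinite ⇒ periodic river

river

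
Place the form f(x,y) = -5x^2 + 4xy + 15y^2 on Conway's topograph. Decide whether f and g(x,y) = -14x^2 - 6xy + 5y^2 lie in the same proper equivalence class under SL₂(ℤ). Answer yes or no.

D₁ = 316, D₂ = 316
river cycle of f (length 6): (-5, 14, 6), (6, 10, -9), (-9, 8, 7), (7, 6, -10), (-10, 14, 3), (3, 16, -5)
river cycle of g (length 6): (5, 16, -3), (-3, 14, 10), (10, 6, -7), (-7, 8, 9), (9, 10, -6), (-6, 14, 5)
cycles differ ⇒ inequivalent

no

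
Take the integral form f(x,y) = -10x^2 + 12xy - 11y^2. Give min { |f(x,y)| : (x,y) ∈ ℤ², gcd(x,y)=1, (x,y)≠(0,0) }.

translate: b→8 (≡-12 mod 20), so (10,-12,11)→(10,8,9)
flip: (10,8,9)→(9,-8,10)
reduced (well bottom): (9,-8,10) with a≤c, −a<b≤a
well minimum |f| = |-9| = 9 (negative-definite)

9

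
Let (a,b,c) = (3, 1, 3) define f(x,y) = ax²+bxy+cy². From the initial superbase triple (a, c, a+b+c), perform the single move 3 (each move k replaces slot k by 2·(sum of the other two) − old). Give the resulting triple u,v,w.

start (3,3,7) = (f(1,0),f(0,1),f(1,1))
replace slot 3: 2·(3+3) − 7 = 5 → (3,3,5)

3,3,5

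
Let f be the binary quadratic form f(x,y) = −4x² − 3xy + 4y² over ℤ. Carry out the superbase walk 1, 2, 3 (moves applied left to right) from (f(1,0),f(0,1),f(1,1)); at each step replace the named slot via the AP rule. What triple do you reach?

start (-4,4,-3) = (f(1,0),f(0,1),f(1,1))
replace slot 1: 2·(4+(-3)) − (-4) = 6 → (6,4,-3)
replace slot 2: 2·(6+(-3)) − 4 = 2 → (6,2,-3)
replace slot 3: 2·(6+2) − (-3) = 19 → (6,2,19)

6,2,19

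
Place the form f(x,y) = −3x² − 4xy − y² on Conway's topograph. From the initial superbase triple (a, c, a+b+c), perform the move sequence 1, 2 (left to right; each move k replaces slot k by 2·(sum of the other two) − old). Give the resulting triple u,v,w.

start (-3,-1,-8) = (f(1,0),f(0,1),f(1,1))
replace slot 1: 2·((-1)+(-8)) − (-3) = -15 → (-15,-1,-8)
replace slot 2: 2·((-15)+(-8)) − (-1) = -45 → (-15,-45,-8)

-15,-45,-8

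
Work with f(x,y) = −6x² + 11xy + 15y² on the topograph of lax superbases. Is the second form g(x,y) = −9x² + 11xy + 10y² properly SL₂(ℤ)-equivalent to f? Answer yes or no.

D₁ = 481, D₂ = 481
river cycle of f (length 26): (15, 19, -2), (-2, 21, 5), (5, 19, -6), (-6, 17, 8), (8, 15, -8), (-8, 17, 6), (6, 19, -5), (-5, 21, 2), (2, 19, -15), (-15, 11, 6), … (16 more)
river cycle of g (length 30): (10, 9, -10), (-10, 11, 9), (9, 7, -12), (-12, 17, 4), (4, 15, -16), (-16, 17, 3), (3, 19, -10), (-10, 21, 1), (1, 21, -10), (-10, 19, 3), … (20 more)
cycles differ ⇒ inequivalent

no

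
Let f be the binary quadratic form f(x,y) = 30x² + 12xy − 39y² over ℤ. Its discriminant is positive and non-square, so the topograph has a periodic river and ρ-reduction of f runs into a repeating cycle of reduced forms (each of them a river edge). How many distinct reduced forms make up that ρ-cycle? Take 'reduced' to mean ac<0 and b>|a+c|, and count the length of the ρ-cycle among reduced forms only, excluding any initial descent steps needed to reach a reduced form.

D = 4824, ⌊√D⌋ = 69
river: ρ → (-39,66,3)
river: ρ → (3,66,-39)
river: ρ → (-39,12,30)
river: ρ → (30,48,-21)
river: ρ → (-21,36,42)
river: ρ → (42,48,-15)
river: ρ → (-15,42,51)
river: ρ → (51,60,-6)
river: ρ → (-6,60,51)
river: ρ → (51,42,-15)
river: ρ → (-15,48,42)
river: ρ → (42,36,-21)
river: ρ → (-21,48,30)
river: ρ → (30,12,-39)
ρ-cycle length = 14 (tail of 0 descent steps not counted)

14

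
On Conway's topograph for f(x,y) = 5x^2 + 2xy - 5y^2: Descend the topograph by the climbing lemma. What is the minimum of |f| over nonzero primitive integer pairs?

river: ρ → (-5,8,2)
river: ρ → (2,8,-5)
river: ρ → (-5,2,5)
river: ρ → (5,8,-2)
river: ρ → (-2,8,5)
river: ρ → (5,2,-5)
closes: descent 0, river 6
min |a| on river = 2

2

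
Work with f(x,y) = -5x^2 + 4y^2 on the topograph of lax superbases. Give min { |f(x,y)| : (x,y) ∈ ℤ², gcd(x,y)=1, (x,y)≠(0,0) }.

descent: ρ → (4,8,-1)  [lands on river]
river: ρ → (-1,8,4)
closes: descent 1, river 2
min |a| on river = 1

1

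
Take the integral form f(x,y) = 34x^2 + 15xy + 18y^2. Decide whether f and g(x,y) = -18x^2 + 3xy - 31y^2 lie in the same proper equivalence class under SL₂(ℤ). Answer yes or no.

D₁ = -2223, D₂ = -2223
f: flip: (34,15,18)→(18,-15,34)
f: reduced (well bottom): (18,-15,34) with a≤c, −a<b≤a
g is negative-definite; reduce −g:
−g: reduced (well bottom): (18,-3,31) with a≤c, −a<b≤a
flip sign back: reduced form of g is (-18,3,-31)
reduced forms (18, -15, 34) vs (-18, 3, -31) ⇒ inequivalent

no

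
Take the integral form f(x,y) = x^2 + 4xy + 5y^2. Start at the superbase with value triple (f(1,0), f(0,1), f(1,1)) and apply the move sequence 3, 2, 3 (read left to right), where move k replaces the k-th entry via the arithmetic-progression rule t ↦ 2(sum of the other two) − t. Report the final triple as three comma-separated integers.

start (1,5,10) = (f(1,0),f(0,1),f(1,1))
replace slot 3: 2·(1+5) − 10 = 2 → (1,5,2)
replace slot 2: 2·(1+2) − 5 = 1 → (1,1,2)
replace slot 3: 2·(1+1) − 2 = 2 → (1,1,2)

1,1,2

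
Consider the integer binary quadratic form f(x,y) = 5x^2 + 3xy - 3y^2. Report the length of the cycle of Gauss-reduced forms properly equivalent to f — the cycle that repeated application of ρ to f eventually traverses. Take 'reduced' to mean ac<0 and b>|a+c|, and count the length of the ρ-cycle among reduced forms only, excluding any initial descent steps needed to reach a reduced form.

D = 69, ⌊√D⌋ = 8
river: ρ → (-3,3,5)
river: ρ → (5,7,-1)
river: ρ → (-1,7,5)
river: ρ → (5,3,-3)
ρ-cycle length = 4 (tail of 0 descent steps not counted)

4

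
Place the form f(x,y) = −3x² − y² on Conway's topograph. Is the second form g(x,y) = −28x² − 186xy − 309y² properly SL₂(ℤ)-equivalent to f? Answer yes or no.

D₁ = -12, D₂ = -12
f is negative-definite; reduce −f:
−f: flip: (3,0,1)→(1,0,3)
−f: reduced (well bottom): (1,0,3) with a≤c, −a<b≤a
flip sign back: reduced form of f is (-1,0,-3)
g is negative-definite; reduce −g:
−g: translate: b→18 (≡186 mod 56), so (28,186,309)→(28,18,3)
−g: flip: (28,18,3)→(3,-18,28)
−g: translate: b→0 (≡-18 mod 6), so (3,-18,28)→(3,0,1)
−g: flip: (3,0,1)→(1,0,3)
−g: reduced (well bottom): (1,0,3) with a≤c, −a<b≤a
flip sign back: reduced form of g is (-1,0,-3)
reduced forms (-1, 0, -3) vs (-1, 0, -3) ⇒ equivalent

yes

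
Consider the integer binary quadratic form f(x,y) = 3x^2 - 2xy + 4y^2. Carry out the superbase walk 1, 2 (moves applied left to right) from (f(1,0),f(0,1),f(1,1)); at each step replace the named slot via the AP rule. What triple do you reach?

start (3,4,5) = (f(1,0),f(0,1),f(1,1))
replace slot 1: 2·(4+5) − 3 = 15 → (15,4,5)
replace slot 2: 2·(15+5) − 4 = 36 → (15,36,5)

15,36,5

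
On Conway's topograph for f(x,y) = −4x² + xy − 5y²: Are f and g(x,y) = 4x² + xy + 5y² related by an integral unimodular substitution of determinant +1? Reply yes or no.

D₁ = -79, D₂ = -79
f is negative-definite; reduce −f:
−f: reduced (well bottom): (4,-1,5) with a≤c, −a<b≤a
flip sign back: reduced form of f is (-4,1,-5)
g: reduced (well bottom): (4,1,5) with a≤c, −a<b≤a
reduced forms (-4, 1, -5) vs (4, 1, 5) ⇒ inequivalent

no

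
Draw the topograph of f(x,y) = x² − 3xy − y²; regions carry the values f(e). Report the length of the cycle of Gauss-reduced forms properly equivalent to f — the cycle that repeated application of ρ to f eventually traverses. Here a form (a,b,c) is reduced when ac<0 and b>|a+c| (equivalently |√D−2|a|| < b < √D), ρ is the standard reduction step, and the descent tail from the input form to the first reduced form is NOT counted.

D = 13, ⌊√D⌋ = 3
descent: ρ → (-1,3,1)  [lands on river]
river: ρ → (1,3,-1)
ρ-cycle length = 2 (tail of 1 descent step not counted)

2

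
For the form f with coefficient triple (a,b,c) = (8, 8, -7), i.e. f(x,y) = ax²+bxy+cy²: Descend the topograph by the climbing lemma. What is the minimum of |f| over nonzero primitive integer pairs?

river: ρ → (-7,6,9)
river: ρ → (9,12,-4)
river: ρ → (-4,12,9)
river: ρ → (9,6,-7)
river: ρ → (-7,8,8)
river: ρ → (8,8,-7)
closes: descent 0, river 6
min |a| on river = 4

4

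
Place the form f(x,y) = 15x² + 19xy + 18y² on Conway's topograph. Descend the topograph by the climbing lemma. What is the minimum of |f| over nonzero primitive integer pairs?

translate: b→-11 (≡19 mod 30), so (15,19,18)→(15,-11,14)
flip: (15,-11,14)→(14,11,15)
reduced (well bottom): (14,11,15) with a≤c, −a<b≤a
well minimum = a = 14

14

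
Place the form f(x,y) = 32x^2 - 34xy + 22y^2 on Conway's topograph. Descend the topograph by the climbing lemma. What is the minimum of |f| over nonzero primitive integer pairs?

translate: b→30 (≡-34 mod 64), so (32,-34,22)→(32,30,20)
flip: (32,30,20)→(20,-30,32)
translate: b→10 (≡-30 mod 40), so (20,-30,32)→(20,10,22)
reduced (well bottom): (20,10,22) with a≤c, −a<b≤a
well minimum = a = 20

20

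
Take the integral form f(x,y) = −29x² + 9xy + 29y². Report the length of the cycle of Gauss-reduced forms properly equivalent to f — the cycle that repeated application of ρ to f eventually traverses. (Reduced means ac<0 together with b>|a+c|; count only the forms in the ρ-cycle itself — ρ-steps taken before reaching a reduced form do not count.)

D = 3445, ⌊√D⌋ = 58
river: ρ → (29,49,-9)
river: ρ → (-9,41,49)
river: ρ → (49,57,-1)
river: ρ → (-1,57,49)
river: ρ → (49,41,-9)
river: ρ → (-9,49,29)
river: ρ → (29,9,-29)
river: ρ → (-29,49,9)
river: ρ → (9,41,-49)
river: ρ → (-49,57,1)
river: ρ → (1,57,-49)
river: ρ → (-49,41,9)
river: ρ → (9,49,-29)
river: ρ → (-29,9,29)
ρ-cycle length = 14 (tail of 0 descent steps not counted)

14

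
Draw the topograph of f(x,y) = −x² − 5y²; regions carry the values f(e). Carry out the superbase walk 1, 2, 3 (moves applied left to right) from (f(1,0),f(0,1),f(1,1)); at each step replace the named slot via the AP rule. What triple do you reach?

start (-1,-5,-6) = (f(1,0),f(0,1),f(1,1))
replace slot 1: 2·((-5)+(-6)) − (-1) = -21 → (-21,-5,-6)
replace slot 2: 2·((-21)+(-6)) − (-5) = -49 → (-21,-49,-6)
replace slot 3: 2·((-21)+(-49)) − (-6) = -134 → (-21,-49,-134)

-21,-49,-134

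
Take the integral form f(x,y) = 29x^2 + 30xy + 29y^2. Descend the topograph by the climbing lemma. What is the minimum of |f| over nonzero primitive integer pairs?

translate: b→-28 (≡30 mod 58), so (29,30,29)→(29,-28,28)
flip: (29,-28,28)→(28,28,29)
reduced (well bottom): (28,28,29) with a≤c, −a<b≤a
well minimum = a = 28

28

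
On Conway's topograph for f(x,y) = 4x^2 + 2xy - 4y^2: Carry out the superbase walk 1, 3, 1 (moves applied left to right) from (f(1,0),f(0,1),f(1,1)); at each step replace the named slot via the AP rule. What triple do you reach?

start (4,-4,2) = (f(1,0),f(0,1),f(1,1))
replace slot 1: 2·((-4)+2) − 4 = -8 → (-8,-4,2)
replace slot 3: 2·((-8)+(-4)) − 2 = -26 → (-8,-4,-26)
replace slot 1: 2·((-4)+(-26)) − (-8) = -52 → (-52,-4,-26)

-52,-4,-26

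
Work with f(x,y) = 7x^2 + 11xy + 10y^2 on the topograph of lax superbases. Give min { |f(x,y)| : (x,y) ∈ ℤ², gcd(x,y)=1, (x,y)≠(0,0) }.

translate: b→-3 (≡11 mod 14), so (7,11,10)→(7,-3,6)
flip: (7,-3,6)→(6,3,7)
reduced (well bottom): (6,3,7) with a≤c, −a<b≤a
well minimum = a = 6

6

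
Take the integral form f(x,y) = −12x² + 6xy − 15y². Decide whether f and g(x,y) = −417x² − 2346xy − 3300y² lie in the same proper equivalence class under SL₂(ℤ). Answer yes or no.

D₁ = -684, D₂ = -684
f is negative-definite; reduce −f:
−f: reduced (well bottom): (12,-6,15) with a≤c, −a<b≤a
flip sign back: reduced form of f is (-12,6,-15)
g is negative-definite; reduce −g:
−g: translate: b→-156 (≡2346 mod 834), so (417,2346,3300)→(417,-156,15)
−g: flip: (417,-156,15)→(15,156,417)
−g: translate: b→6 (≡156 mod 30), so (15,156,417)→(15,6,12)
−g: flip: (15,6,12)→(12,-6,15)
−g: reduced (well bottom): (12,-6,15) with a≤c, −a<b≤a
flip sign back: reduced form of g is (-12,6,-15)
reduced forms (-12, 6, -15) vs (-12, 6, -15) ⇒ equivalent

yes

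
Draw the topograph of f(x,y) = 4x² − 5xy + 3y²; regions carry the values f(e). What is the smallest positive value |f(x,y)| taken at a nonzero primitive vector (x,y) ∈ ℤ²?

translate: b→3 (≡-5 mod 8), so (4,-5,3)→(4,3,2)
flip: (4,3,2)→(2,-3,4)
translate: b→1 (≡-3 mod 4), so (2,-3,4)→(2,1,3)
reduced (well bottom): (2,1,3) with a≤c, −a<b≤a
well minimum = a = 2

2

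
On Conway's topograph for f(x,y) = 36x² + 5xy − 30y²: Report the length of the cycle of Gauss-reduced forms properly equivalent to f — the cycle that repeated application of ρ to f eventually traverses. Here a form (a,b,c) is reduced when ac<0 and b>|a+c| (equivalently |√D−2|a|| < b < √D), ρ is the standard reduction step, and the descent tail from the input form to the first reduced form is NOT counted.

D = 4345, ⌊√D⌋ = 65
descent: ρ → (-30,55,11)  [lands on river]
river: ρ → (11,55,-30)
river: ρ → (-30,65,1)
river: ρ → (1,65,-30)
ρ-cycle length = 4 (tail of 1 descent step not counted)

4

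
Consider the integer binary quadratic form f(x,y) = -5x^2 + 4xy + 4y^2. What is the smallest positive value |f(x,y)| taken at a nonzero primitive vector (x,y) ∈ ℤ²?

river: ρ → (4,4,-5)
river: ρ → (-5,6,3)
river: ρ → (3,6,-5)
river: ρ → (-5,4,4)
closes: descent 0, river 4
min |a| on river = 3

3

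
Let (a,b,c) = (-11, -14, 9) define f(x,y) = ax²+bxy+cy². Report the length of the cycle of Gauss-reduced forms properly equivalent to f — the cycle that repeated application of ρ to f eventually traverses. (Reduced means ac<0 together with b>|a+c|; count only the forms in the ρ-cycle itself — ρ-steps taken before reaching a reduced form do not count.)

D = 592, ⌊√D⌋ = 24
descent: ρ → (9,14,-11)  [lands on river]
river: ρ → (-11,8,12)
river: ρ → (12,16,-7)
river: ρ → (-7,12,16)
river: ρ → (16,20,-3)
river: ρ → (-3,22,9)
ρ-cycle length = 6 (tail of 1 descent step not counted)

6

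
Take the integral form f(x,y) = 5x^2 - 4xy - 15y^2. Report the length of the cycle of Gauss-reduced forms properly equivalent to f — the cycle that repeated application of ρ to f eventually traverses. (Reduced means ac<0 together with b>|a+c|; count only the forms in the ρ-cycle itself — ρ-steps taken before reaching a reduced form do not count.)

D = 316, ⌊√D⌋ = 17
descent: ρ → (-15,4,5)
descent: ρ → (5,16,-3)  [lands on river]
river: ρ → (-3,14,10)
river: ρ → (10,6,-7)
river: ρ → (-7,8,9)
river: ρ → (9,10,-6)
river: ρ → (-6,14,5)
ρ-cycle length = 6 (tail of 2 descent steps not counted)

6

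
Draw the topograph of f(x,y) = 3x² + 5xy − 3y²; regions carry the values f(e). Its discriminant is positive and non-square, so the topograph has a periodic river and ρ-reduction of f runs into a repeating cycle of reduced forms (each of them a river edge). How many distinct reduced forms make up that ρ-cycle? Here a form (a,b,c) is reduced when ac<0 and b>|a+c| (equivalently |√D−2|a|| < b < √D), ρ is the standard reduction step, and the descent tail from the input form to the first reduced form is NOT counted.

D = 61, ⌊√D⌋ = 7
river: ρ → (-3,7,1)
river: ρ → (1,7,-3)
river: ρ → (-3,5,3)
river: ρ → (3,7,-1)
river: ρ → (-1,7,3)
river: ρ → (3,5,-3)
ρ-cycle length = 6 (tail of 0 descent steps not counted)

6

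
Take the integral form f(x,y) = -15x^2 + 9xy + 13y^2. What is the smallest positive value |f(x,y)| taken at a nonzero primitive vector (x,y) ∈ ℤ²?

river: ρ → (13,17,-11)
river: ρ → (-11,27,3)
river: ρ → (3,27,-11)
river: ρ → (-11,17,13)
river: ρ → (13,9,-15)
river: ρ → (-15,21,7)
river: ρ → (7,21,-15)
river: ρ → (-15,9,13)
closes: descent 0, river 8
min |a| on river = 3

3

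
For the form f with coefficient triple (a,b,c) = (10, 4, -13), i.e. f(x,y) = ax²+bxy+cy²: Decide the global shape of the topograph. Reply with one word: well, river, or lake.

D = b²−4ac = 4² − 4·10·(-13) = 536
D > 0 non-square ⇒ indefinite ⇒ periodic river

river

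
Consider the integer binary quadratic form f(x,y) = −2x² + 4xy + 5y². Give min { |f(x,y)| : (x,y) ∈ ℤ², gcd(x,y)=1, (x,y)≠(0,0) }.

river: ρ → (5,6,-1)
river: ρ → (-1,6,5)
river: ρ → (5,4,-2)
river: ρ → (-2,4,5)
closes: descent 0, river 4
min |a| on river = 1

1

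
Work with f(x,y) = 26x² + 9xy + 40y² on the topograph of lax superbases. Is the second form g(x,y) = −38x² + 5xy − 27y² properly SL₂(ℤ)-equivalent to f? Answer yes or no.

D₁ = -4079, D₂ = -4079
f: reduced (well bottom): (26,9,40) with a≤c, −a<b≤a
g is negative-definite; reduce −g:
−g: flip: (38,-5,27)→(27,5,38)
−g: reduced (well bottom): (27,5,38) with a≤c, −a<b≤a
flip sign back: reduced form of g is (-27,-5,-38)
reduced forms (26, 9, 40) vs (-27, -5, -38) ⇒ inequivalent

no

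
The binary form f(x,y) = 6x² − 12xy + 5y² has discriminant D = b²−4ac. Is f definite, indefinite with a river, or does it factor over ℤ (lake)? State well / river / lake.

D = b²−4ac = (-12)² − 4·6·5 = 24
D > 0 non-square ⇒ indefinite ⇒ periodic river

river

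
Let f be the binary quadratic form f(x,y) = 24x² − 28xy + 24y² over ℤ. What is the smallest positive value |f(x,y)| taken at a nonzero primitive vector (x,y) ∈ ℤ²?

translate: b→20 (≡-28 mod 48), so (24,-28,24)→(24,20,20)
flip: (24,20,20)→(20,-20,24)
translate: b→20 (≡-20 mod 40), so (20,-20,24)→(20,20,24)
reduced (well bottom): (20,20,24) with a≤c, −a<b≤a
well minimum = a = 20

20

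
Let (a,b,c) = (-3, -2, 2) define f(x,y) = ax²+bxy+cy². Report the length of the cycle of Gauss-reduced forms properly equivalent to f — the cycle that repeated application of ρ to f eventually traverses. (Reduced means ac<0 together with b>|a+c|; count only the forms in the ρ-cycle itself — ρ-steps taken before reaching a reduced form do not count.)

D = 28, ⌊√D⌋ = 5
descent: ρ → (2,2,-3)  [lands on river]
river: ρ → (-3,4,1)
river: ρ → (1,4,-3)
river: ρ → (-3,2,2)
ρ-cycle length = 4 (tail of 1 descent step not counted)

4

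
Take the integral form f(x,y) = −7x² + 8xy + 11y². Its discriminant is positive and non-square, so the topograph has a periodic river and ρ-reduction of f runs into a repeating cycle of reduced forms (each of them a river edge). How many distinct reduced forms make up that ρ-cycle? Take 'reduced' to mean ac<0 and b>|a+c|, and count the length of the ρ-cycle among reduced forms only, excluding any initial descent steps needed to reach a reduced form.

D = 372, ⌊√D⌋ = 19
river: ρ → (11,14,-4)
river: ρ → (-4,18,3)
river: ρ → (3,18,-4)
river: ρ → (-4,14,11)
river: ρ → (11,8,-7)
river: ρ → (-7,6,12)
river: ρ → (12,18,-1)
river: ρ → (-1,18,12)
river: ρ → (12,6,-7)
river: ρ → (-7,8,11)
ρ-cycle length = 10 (tail of 0 descent steps not counted)

10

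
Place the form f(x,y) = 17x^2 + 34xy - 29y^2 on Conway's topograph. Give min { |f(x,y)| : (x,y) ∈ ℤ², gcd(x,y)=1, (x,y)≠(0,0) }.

river: ρ → (-29,24,22)
river: ρ → (22,20,-31)
river: ρ → (-31,42,11)
river: ρ → (11,46,-23)
river: ρ → (-23,46,11)
river: ρ → (11,42,-31)
river: ρ → (-31,20,22)
river: ρ → (22,24,-29)
river: ρ → (-29,34,17)
river: ρ → (17,34,-29)
closes: descent 0, river 10
min |a| on river = 11

11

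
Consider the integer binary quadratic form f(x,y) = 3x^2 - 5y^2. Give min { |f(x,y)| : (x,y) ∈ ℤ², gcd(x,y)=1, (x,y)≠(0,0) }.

descent: ρ → (-5,0,3)
descent: ρ → (3,6,-2)  [lands on river]
river: ρ → (-2,6,3)
closes: descent 2, river 2
min |a| on river = 2

2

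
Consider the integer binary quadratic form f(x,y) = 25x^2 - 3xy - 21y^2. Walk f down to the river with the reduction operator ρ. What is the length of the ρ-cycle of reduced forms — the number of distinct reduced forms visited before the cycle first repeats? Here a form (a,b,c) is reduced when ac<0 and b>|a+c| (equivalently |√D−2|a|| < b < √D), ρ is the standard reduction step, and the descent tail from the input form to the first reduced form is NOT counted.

D = 2109, ⌊√D⌋ = 45
descent: ρ → (-21,45,1)  [lands on river]
river: ρ → (1,45,-21)
river: ρ → (-21,39,7)
river: ρ → (7,45,-3)
river: ρ → (-3,45,7)
river: ρ → (7,39,-21)
ρ-cycle length = 6 (tail of 1 descent step not counted)

6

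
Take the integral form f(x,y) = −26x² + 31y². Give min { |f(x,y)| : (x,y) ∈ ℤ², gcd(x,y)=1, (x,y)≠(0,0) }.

descent: ρ → (31,0,-26)
descent: ρ → (-26,52,5)  [lands on river]
river: ρ → (5,48,-46)
river: ρ → (-46,44,7)
river: ρ → (7,54,-11)
river: ρ → (-11,56,2)
river: ρ → (2,56,-11)
river: ρ → (-11,54,7)
river: ρ → (7,44,-46)
river: ρ → (-46,48,5)
river: ρ → (5,52,-26)
closes: descent 2, river 10
min |a| on river = 2

2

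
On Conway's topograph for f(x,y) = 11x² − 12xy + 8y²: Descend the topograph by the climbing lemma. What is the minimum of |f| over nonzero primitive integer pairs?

translate: b→10 (≡-12 mod 22), so (11,-12,8)→(11,10,7)
flip: (11,10,7)→(7,-10,11)
translate: b→4 (≡-10 mod 14), so (7,-10,11)→(7,4,8)
reduced (well bottom): (7,4,8) with a≤c, −a<b≤a
well minimum = a = 7

7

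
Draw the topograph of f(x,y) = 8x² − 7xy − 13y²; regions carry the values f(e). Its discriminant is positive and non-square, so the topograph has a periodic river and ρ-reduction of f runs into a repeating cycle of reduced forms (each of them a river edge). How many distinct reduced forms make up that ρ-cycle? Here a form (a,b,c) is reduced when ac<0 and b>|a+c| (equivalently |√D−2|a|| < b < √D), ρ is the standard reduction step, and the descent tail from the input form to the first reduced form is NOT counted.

D = 465, ⌊√D⌋ = 21
descent: ρ → (-13,7,8)  [lands on river]
river: ρ → (8,9,-12)
river: ρ → (-12,15,5)
river: ρ → (5,15,-12)
river: ρ → (-12,9,8)
river: ρ → (8,7,-13)
river: ρ → (-13,19,2)
river: ρ → (2,21,-3)
river: ρ → (-3,21,2)
river: ρ → (2,19,-13)
ρ-cycle length = 10 (tail of 1 descent step not counted)

10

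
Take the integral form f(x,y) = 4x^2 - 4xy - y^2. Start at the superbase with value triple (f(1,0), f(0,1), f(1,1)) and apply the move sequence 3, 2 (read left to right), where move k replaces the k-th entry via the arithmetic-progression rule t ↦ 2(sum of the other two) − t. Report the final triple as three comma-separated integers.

start (4,-1,-1) = (f(1,0),f(0,1),f(1,1))
replace slot 3: 2·(4+(-1)) − (-1) = 7 → (4,-1,7)
replace slot 2: 2·(4+7) − (-1) = 23 → (4,23,7)

4,23,7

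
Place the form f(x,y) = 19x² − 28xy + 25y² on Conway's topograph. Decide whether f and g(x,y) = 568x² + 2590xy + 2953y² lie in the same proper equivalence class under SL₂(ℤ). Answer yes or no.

D₁ = -1116, D₂ = -1116
f: translate: b→10 (≡-28 mod 38), so (19,-28,25)→(19,10,16)
f: flip: (19,10,16)→(16,-10,19)
f: reduced (well bottom): (16,-10,19) with a≤c, −a<b≤a
g: translate: b→318 (≡2590 mod 1136), so (568,2590,2953)→(568,318,45)
g: flip: (568,318,45)→(45,-318,568)
g: translate: b→42 (≡-318 mod 90), so (45,-318,568)→(45,42,16)
g: flip: (45,42,16)→(16,-42,45)
g: translate: b→-10 (≡-42 mod 32), so (16,-42,45)→(16,-10,19)
g: reduced (well bottom): (16,-10,19) with a≤c, −a<b≤a
reduced forms (16, -10, 19) vs (16, -10, 19) ⇒ equivalent

yes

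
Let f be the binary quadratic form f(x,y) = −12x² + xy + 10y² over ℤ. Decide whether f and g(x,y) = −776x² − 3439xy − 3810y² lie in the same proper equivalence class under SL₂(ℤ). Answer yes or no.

D₁ = 481, D₂ = 481
river cycle of f (length 30): (10, 19, -3), (-3, 17, 16), (16, 15, -4), (-4, 17, 12), (12, 7, -9), (-9, 11, 10), (10, 9, -10), (-10, 11, 9), (9, 7, -12), (-12, 17, 4), … (20 more)
river cycle of g (length 30): (-1, 21, 10), (10, 19, -3), (-3, 17, 16), (16, 15, -4), (-4, 17, 12), (12, 7, -9), (-9, 11, 10), (10, 9, -10), (-10, 11, 9), (9, 7, -12), … (20 more)
cycles coincide ⇒ equivalent

yes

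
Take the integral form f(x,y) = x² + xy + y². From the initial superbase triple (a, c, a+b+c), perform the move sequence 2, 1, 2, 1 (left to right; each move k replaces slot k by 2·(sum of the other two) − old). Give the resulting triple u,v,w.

start (1,1,3) = (f(1,0),f(0,1),f(1,1))
replace slot 2: 2·(1+3) − 1 = 7 → (1,7,3)
replace slot 1: 2·(7+3) − 1 = 19 → (19,7,3)
replace slot 2: 2·(19+3) − 7 = 37 → (19,37,3)
replace slot 1: 2·(37+3) − 19 = 61 → (61,37,3)

61,37,3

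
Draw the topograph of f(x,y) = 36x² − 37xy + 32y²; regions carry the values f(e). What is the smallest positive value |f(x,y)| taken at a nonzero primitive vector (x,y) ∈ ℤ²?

translate: b→35 (≡-37 mod 72), so (36,-37,32)→(36,35,31)
flip: (36,35,31)→(31,-35,36)
translate: b→27 (≡-35 mod 62), so (31,-35,36)→(31,27,32)
reduced (well bottom): (31,27,32) with a≤c, −a<b≤a
well minimum = a = 31

31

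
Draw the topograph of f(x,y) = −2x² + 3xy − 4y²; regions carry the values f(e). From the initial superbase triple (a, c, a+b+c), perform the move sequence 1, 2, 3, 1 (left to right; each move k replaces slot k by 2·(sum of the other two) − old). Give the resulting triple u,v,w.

start (-2,-4,-3) = (f(1,0),f(0,1),f(1,1))
replace slot 1: 2·((-4)+(-3)) − (-2) = -12 → (-12,-4,-3)
replace slot 2: 2·((-12)+(-3)) − (-4) = -26 → (-12,-26,-3)
replace slot 3: 2·((-12)+(-26)) − (-3) = -73 → (-12,-26,-73)
replace slot 1: 2·((-26)+(-73)) − (-12) = -186 → (-186,-26,-73)

-186,-26,-73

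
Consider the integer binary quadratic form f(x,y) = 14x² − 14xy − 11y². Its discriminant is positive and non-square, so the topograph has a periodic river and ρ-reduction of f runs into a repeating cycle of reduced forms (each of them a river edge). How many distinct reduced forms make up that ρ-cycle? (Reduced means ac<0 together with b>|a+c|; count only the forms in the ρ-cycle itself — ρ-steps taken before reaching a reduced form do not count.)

D = 812, ⌊√D⌋ = 28
descent: ρ → (-11,14,14)  [lands on river]
river: ρ → (14,14,-11)
river: ρ → (-11,8,17)
river: ρ → (17,26,-2)
river: ρ → (-2,26,17)
river: ρ → (17,8,-11)
ρ-cycle length = 6 (tail of 1 descent step not counted)

6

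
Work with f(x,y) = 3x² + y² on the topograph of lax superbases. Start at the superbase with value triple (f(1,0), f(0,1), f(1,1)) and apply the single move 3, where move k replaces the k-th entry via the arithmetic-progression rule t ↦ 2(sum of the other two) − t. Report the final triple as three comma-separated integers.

start (3,1,4) = (f(1,0),f(0,1),f(1,1))
replace slot 3: 2·(3+1) − 4 = 4 → (3,1,4)

3,1,4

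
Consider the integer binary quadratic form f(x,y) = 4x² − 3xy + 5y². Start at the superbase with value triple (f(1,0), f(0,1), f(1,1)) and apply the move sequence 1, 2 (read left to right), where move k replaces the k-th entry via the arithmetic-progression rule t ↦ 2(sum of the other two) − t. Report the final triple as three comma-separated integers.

start (4,5,6) = (f(1,0),f(0,1),f(1,1))
replace slot 1: 2·(5+6) − 4 = 18 → (18,5,6)
replace slot 2: 2·(18+6) − 5 = 43 → (18,43,6)

18,43,6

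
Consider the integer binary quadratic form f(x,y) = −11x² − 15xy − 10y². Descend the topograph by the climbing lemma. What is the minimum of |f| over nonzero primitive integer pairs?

translate: b→-7 (≡15 mod 22), so (11,15,10)→(11,-7,6)
flip: (11,-7,6)→(6,7,11)
translate: b→-5 (≡7 mod 12), so (6,7,11)→(6,-5,10)
reduced (well bottom): (6,-5,10) with a≤c, −a<b≤a
well minimum |f| = |-6| = 6 (negative-definite)

6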